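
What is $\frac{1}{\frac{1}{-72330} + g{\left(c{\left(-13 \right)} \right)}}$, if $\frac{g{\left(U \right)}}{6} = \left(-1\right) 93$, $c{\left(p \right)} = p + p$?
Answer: $- \frac{72330}{40360141} \approx -0.0017921$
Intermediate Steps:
$c{\left(p \right)} = 2 p$
$g{\left(U \right)} = -558$ ($g{\left(U \right)} = 6 \left(\left(-1\right) 93\right) = 6 \left(-93\right) = -558$)
$\frac{1}{\frac{1}{-72330} + g{\left(c{\left(-13 \right)} \right)}} = \frac{1}{\frac{1}{-72330} - 558} = \frac{1}{- \frac{1}{72330} - 558} = \frac{1}{- \frac{40360141}{72330}} = - \frac{72330}{40360141}$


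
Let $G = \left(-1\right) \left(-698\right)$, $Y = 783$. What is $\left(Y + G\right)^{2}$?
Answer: $2193361$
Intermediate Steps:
$G = 698$
$\left(Y + G\right)^{2} = \left(783 + 698\right)^{2} = 1481^{2} = 2193361$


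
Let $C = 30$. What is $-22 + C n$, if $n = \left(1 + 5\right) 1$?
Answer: $158$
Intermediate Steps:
$n = 6$ ($n = 6 \cdot 1 = 6$)
$-22 + C n = -22 + 30 \cdot 6 = -22 + 180 = 158$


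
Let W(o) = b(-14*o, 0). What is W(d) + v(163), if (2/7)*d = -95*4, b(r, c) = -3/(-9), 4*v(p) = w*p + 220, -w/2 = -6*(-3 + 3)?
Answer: 166/3 ≈ 55.333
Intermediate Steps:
w = 0 (w = -(-12)*(-3 + 3) = -(-12)*0 = -2*0 = 0)
v(p) = 55 (v(p) = (0*p + 220)/4 = (0 + 220)/4 = (¼)*220 = 55)
b(r, c) = ⅓ (b(r, c) = -3*(-⅑) = ⅓)
d = -1330 (d = 7*(-95*4)/2 = (7/2)*(-380) = -1330)
W(o) = ⅓
W(d) + v(163) = ⅓ + 55 = 166/3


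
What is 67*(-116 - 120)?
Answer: -15812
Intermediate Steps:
67*(-116 - 120) = 67*(-236) = -15812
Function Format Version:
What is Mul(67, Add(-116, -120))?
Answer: -15812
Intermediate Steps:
Mul(67, Add(-116, -120)) = Mul(67, -236) = -15812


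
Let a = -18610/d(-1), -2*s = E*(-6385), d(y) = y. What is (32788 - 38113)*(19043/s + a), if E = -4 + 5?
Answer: -126589026840/1277 ≈ -9.9130e+7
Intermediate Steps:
E = 1
s = 6385/2 (s = -(-6385)/2 = -1/2*(-6385) = 6385/2 ≈ 3192.5)
a = 18610 (a = -18610/(-1) = -18610*(-1) = 18610)
(32788 - 38113)*(19043/s + a) = (32788 - 38113)*(19043/(6385/2) + 18610) = -5325*(19043*(2/6385) + 18610) = -5325*(38086/6385 + 18610) = -5325*118862936/6385 = -126589026840/1277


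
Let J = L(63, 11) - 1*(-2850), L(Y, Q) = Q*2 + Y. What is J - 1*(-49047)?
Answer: 51982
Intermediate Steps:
L(Y, Q) = Y + 2*Q (L(Y, Q) = 2*Q + Y = Y + 2*Q)
J = 2935 (J = (63 + 2*11) - 1*(-2850) = (63 + 22) + 2850 = 85 + 2850 = 2935)
J - 1*(-49047) = 2935 - 1*(-49047) = 2935 + 49047 = 51982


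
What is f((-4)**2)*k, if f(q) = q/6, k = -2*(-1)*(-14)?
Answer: -224/3 ≈ -74.667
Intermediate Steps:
k = -28 (k = 2*(-14) = -28)
f(q) = q/6 (f(q) = q*(1/6) = q/6)
f((-4)**2)*k = ((1/6)*(-4)**2)*(-28) = ((1/6)*16)*(-28) = (8/3)*(-28) = -224/3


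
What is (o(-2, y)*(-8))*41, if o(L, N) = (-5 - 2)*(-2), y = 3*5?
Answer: -4592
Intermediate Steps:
y = 15
o(L, N) = 14 (o(L, N) = -7*(-2) = 14)
(o(-2, y)*(-8))*41 = (14*(-8))*41 = -112*41 = -4592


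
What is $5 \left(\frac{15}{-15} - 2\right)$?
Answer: $-15$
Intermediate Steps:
$5 \left(\frac{15}{-15} - 2\right) = 5 \left(15 \left(- \frac{1}{15}\right) - 2\right) = 5 \left(-1 - 2\right) = 5 \left(-3\right) = -15$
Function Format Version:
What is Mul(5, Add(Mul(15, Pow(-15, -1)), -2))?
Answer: -15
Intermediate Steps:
Mul(5, Add(Mul(15, Pow(-15, -1)), -2)) = Mul(5, Add(Mul(15, Rational(-1, 15)), -2)) = Mul(5, Add(-1, -2)) = Mul(5, -3) = -15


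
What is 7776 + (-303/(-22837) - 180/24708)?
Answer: 365638555530/47021383 ≈ 7776.0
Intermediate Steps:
7776 + (-303/(-22837) - 180/24708) = 7776 + (-303*(-1/22837) - 180*1/24708) = 7776 + (303/22837 - 15/2059) = 7776 + 281322/47021383 = 365638555530/47021383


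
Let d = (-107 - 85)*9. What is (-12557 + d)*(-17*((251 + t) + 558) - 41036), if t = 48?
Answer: 794317425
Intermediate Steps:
d = -1728 (d = -192*9 = -1728)
(-12557 + d)*(-17*((251 + t) + 558) - 41036) = (-12557 - 1728)*(-17*((251 + 48) + 558) - 41036) = -14285*(-17*(299 + 558) - 41036) = -14285*(-17*857 - 41036) = -14285*(-14569 - 41036) = -14285*(-55605) = 794317425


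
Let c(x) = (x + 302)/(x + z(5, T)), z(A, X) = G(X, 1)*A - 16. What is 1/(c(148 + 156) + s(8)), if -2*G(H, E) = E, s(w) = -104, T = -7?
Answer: -571/58172 ≈ -0.0098157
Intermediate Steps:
G(H, E) = -E/2
z(A, X) = -16 - A/2 (z(A, X) = (-½*1)*A - 16 = -A/2 - 16 = -16 - A/2)
c(x) = (302 + x)/(-37/2 + x) (c(x) = (x + 302)/(x + (-16 - ½*5)) = (302 + x)/(x + (-16 - 5/2)) = (302 + x)/(x - 37/2) = (302 + x)/(-37/2 + x))
1/(c(148 + 156) + s(8)) = 1/(2*(302 + (148 + 156))/(-37 + 2*(148 + 156)) - 104) = 1/(2*(302 + 304)/(-37 + 2*304) - 104) = 1/(2*606/(-37 + 608) - 104) = 1/(2*606/571 - 104) = 1/(2*(1/571)*606 - 104) = 1/(1212/571 - 104) = 1/(-58172/571) = -571/58172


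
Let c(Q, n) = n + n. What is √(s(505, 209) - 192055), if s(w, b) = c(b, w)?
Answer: I*√191045 ≈ 437.09*I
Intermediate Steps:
c(Q, n) = 2*n
s(w, b) = 2*w
√(s(505, 209) - 192055) = √(2*505 - 192055) = √(1010 - 192055) = √(-191045) = I*√191045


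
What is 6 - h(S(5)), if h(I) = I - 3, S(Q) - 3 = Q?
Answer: 1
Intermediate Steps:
S(Q) = 3 + Q
h(I) = -3 + I
6 - h(S(5)) = 6 - (-3 + (3 + 5)) = 6 - (-3 + 8) = 6 - 1*5 = 6 - 5 = 1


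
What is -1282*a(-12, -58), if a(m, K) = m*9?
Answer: 138456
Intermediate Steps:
a(m, K) = 9*m
-1282*a(-12, -58) = -11538*(-12) = -1282*(-108) = 138456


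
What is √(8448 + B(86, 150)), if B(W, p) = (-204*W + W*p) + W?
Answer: √3890 ≈ 62.370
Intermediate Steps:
B(W, p) = -203*W + W*p
√(8448 + B(86, 150)) = √(8448 + 86*(-203 + 150)) = √(8448 + 86*(-53)) = √(8448 - 4558) = √3890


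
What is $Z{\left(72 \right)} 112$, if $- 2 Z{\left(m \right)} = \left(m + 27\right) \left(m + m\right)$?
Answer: $-798336$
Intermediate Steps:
$Z{\left(m \right)} = - m \left(27 + m\right)$ ($Z{\left(m \right)} = - \frac{\left(m + 27\right) \left(m + m\right)}{2} = - \frac{\left(27 + m\right) 2 m}{2} = - \frac{2 m \left(27 + m\right)}{2} = - m \left(27 + m\right)$)
$Z{\left(72 \right)} 112 = \left(-1\right) 72 \left(27 + 72\right) 112 = \left(-1\right) 72 \cdot 99 \cdot 112 = \left(-7128\right) 112 = -798336$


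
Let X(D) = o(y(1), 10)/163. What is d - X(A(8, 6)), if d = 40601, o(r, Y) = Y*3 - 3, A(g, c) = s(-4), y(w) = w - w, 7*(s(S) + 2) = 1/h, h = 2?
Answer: 6617936/163 ≈ 40601.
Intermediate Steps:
s(S) = -27/14 (s(S) = -2 + (⅐)/2 = -2 + (⅐)*(½) = -2 + 1/14 = -27/14)
y(w) = 0
A(g, c) = -27/14
o(r, Y) = -3 + 3*Y (o(r, Y) = 3*Y - 3 = -3 + 3*Y)
X(D) = 27/163 (X(D) = (-3 + 3*10)/163 = (-3 + 30)*(1/163) = 27*(1/163) = 27/163)
d - X(A(8, 6)) = 40601 - 1*27/163 = 40601 - 27/163 = 6617936/163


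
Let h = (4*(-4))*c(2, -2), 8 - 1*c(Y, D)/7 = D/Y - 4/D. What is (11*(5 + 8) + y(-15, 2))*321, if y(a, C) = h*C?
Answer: -457425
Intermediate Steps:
c(Y, D) = 56 + 28/D - 7*D/Y (c(Y, D) = 56 - 7*(D/Y - 4/D) = 56 - 7*(-4/D + D/Y) = 56 + (28/D - 7*D/Y) = 56 + 28/D - 7*D/Y)
h = -784 (h = (4*(-4))*(56 + 28/(-2) - 7*(-2)/2) = -16*(56 + 28*(-½) - 7*(-2)*½) = -16*(56 - 14 + 7) = -16*49 = -784)
y(a, C) = -784*C
(11*(5 + 8) + y(-15, 2))*321 = (11*(5 + 8) - 784*2)*321 = (11*13 - 1568)*321 = (143 - 1568)*321 = -1425*321 = -457425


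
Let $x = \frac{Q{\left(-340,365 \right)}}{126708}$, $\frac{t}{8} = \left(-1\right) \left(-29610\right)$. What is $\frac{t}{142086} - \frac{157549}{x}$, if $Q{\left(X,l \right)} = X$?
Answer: $\frac{993145283127}{16915} \approx 5.8714 \cdot 10^{7}$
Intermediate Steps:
$t = 236880$ ($t = 8 \left(\left(-1\right) \left(-29610\right)\right) = 8 \cdot 29610 = 236880$)
$x = - \frac{85}{31677}$ ($x = - \frac{340}{126708} = \left(-340\right) \frac{1}{126708} = - \frac{85}{31677} \approx -0.0026833$)
$\frac{t}{142086} - \frac{157549}{x} = \frac{236880}{142086} - \frac{157549}{- \frac{85}{31677}} = 236880 \cdot \frac{1}{142086} - - \frac{4990679673}{85} = \frac{5640}{3383} + \frac{4990679673}{85} = \frac{993145283127}{16915}$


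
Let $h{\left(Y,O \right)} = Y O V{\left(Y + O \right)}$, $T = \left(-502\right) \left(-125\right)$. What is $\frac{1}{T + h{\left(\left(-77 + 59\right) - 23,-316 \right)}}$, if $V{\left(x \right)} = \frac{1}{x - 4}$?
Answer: $\frac{361}{22639794} \approx 1.5945 \cdot 10^{-5}$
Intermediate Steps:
$T = 62750$
$V{\left(x \right)} = \frac{1}{-4 + x}$
$h{\left(Y,O \right)} = \frac{O Y}{-4 + O + Y}$ ($h{\left(Y,O \right)} = \frac{Y O}{-4 + \left(Y + O\right)} = \frac{O Y}{-4 + \left(O + Y\right)} = \frac{O Y}{-4 + O + Y}$)
$\frac{1}{T + h{\left(\left(-77 + 59\right) - 23,-316 \right)}} = \frac{1}{62750 - \frac{316 \left(\left(-77 + 59\right) - 23\right)}{-4 - 316 + \left(\left(-77 + 59\right) - 23\right)}} = \frac{1}{62750 - \frac{316 \left(-18 - 23\right)}{-4 - 316 - 41}} = \frac{1}{62750 - - \frac{12956}{-4 - 316 - 41}} = \frac{1}{62750 - - \frac{12956}{-361}} = \frac{1}{62750 - \left(-12956\right) \left(- \frac{1}{361}\right)} = \frac{1}{62750 - \frac{12956}{361}} = \frac{1}{\frac{22639794}{361}} = \frac{361}{22639794}$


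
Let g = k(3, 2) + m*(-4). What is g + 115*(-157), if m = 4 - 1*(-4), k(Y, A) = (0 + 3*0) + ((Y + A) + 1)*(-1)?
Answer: -18093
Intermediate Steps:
k(Y, A) = -1 - A - Y (k(Y, A) = (0 + 0) + ((A + Y) + 1)*(-1) = 0 + (1 + A + Y)*(-1) = 0 + (-1 - A - Y) = -1 - A - Y)
m = 8 (m = 4 + 4 = 8)
g = -38 (g = (-1 - 1*2 - 1*3) + 8*(-4) = (-1 - 2 - 3) - 32 = -6 - 32 = -38)
g + 115*(-157) = -38 + 115*(-157) = -38 - 18055 = -18093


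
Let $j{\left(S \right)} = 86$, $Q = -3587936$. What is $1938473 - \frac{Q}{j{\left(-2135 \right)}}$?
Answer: $\frac{85148307}{43} \approx 1.9802 \cdot 10^{6}$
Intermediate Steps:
$1938473 - \frac{Q}{j{\left(-2135 \right)}} = 1938473 - - \frac{3587936}{86} = 1938473 - \left(-3587936\right) \frac{1}{86} = 1938473 - - \frac{1793968}{43} = 1938473 + \frac{1793968}{43} = \frac{85148307}{43}$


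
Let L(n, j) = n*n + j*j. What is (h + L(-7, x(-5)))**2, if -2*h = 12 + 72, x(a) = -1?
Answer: 64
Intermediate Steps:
L(n, j) = j**2 + n**2 (L(n, j) = n**2 + j**2 = j**2 + n**2)
h = -42 (h = -(12 + 72)/2 = -1/2*84 = -42)
(h + L(-7, x(-5)))**2 = (-42 + ((-1)**2 + (-7)**2))**2 = (-42 + (1 + 49))**2 = (-42 + 50)**2 = 8**2 = 64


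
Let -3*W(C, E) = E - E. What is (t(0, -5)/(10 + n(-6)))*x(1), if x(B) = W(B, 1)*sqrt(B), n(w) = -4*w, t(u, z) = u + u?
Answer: 0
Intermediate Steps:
t(u, z) = 2*u
W(C, E) = 0 (W(C, E) = -(E - E)/3 = -1/3*0 = 0)
x(B) = 0 (x(B) = 0*sqrt(B) = 0)
(t(0, -5)/(10 + n(-6)))*x(1) = ((2*0)/(10 - 4*(-6)))*0 = (0/(10 + 24))*0 = (0/34)*0 = ((1/34)*0)*0 = 0*0 = 0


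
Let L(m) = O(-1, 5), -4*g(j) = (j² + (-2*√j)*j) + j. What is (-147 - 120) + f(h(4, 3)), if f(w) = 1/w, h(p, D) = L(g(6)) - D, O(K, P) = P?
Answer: -533/2 ≈ -266.50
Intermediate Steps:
g(j) = j^(3/2)/2 - j/4 - j²/4 (g(j) = -((j² + (-2*√j)*j) + j)/4 = -((j² - 2*j^(3/2)) + j)/4 = -(j + j² - 2*j^(3/2))/4 = j^(3/2)/2 - j/4 - j²/4)
L(m) = 5
h(p, D) = 5 - D
(-147 - 120) + f(h(4, 3)) = (-147 - 120) + 1/(5 - 1*3) = -267 + 1/(5 - 3) = -267 + 1/2 = -267 + ½ = -533/2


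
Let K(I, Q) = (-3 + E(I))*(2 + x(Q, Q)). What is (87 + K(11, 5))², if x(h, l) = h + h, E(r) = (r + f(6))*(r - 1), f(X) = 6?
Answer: 4372281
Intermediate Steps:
E(r) = (-1 + r)*(6 + r) (E(r) = (r + 6)*(r - 1) = (6 + r)*(-1 + r) = (-1 + r)*(6 + r))
x(h, l) = 2*h
K(I, Q) = (2 + 2*Q)*(-9 + I² + 5*I) (K(I, Q) = (-3 + (-6 + I² + 5*I))*(2 + 2*Q) = (-9 + I² + 5*I)*(2 + 2*Q) = (2 + 2*Q)*(-9 + I² + 5*I))
(87 + K(11, 5))² = (87 + (-18 - 6*5 + 2*11² + 10*11 + 2*5*(-6 + 11² + 5*11)))² = (87 + (-18 - 30 + 2*121 + 110 + 2*5*(-6 + 121 + 55)))² = (87 + (-18 - 30 + 242 + 110 + 2*5*170))² = (87 + (-18 - 30 + 242 + 110 + 1700))² = (87 + 2004)² = 2091² = 4372281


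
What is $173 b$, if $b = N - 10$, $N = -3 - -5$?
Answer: $-1384$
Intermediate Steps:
$N = 2$ ($N = -3 + 5 = 2$)
$b = -8$ ($b = 2 - 10 = -8$)
$173 b = 173 \left(-8\right) = -1384$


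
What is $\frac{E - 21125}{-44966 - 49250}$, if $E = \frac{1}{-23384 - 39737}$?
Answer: $\frac{666715563}{2973504068} \approx 0.22422$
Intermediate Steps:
$E = - \frac{1}{63121}$ ($E = \frac{1}{-63121} = - \frac{1}{63121} \approx -1.5843 \cdot 10^{-5}$)
$\frac{E - 21125}{-44966 - 49250} = \frac{- \frac{1}{63121} - 21125}{-44966 - 49250} = - \frac{1333431126}{63121 \left(-94216\right)} = \left(- \frac{1333431126}{63121}\right) \left(- \frac{1}{94216}\right) = \frac{666715563}{2973504068}$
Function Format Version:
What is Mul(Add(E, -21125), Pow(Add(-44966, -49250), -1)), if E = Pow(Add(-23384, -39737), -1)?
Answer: Rational(666715563, 2973504068) ≈ 0.22422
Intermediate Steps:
E = Rational(-1, 63121) (E = Pow(-63121, -1) = Rational(-1, 63121) ≈ -1.5843e-5)
Mul(Add(E, -21125), Pow(Add(-44966, -49250), -1)) = Mul(Add(Rational(-1, 63121), -21125), Pow(Add(-44966, -49250), -1)) = Mul(Rational(-1333431126, 63121), Pow(-94216, -1)) = Mul(Rational(-1333431126, 63121), Rational(-1, 94216)) = Rational(666715563, 2973504068)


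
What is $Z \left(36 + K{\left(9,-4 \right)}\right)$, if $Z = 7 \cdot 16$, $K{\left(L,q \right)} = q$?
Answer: $3584$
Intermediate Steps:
$Z = 112$
$Z \left(36 + K{\left(9,-4 \right)}\right) = 112 \left(36 - 4\right) = 112 \cdot 32 = 3584$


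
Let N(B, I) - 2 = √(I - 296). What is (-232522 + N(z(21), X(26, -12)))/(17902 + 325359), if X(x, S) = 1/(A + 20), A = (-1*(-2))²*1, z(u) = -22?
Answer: -232520/343261 + I*√42618/4119132 ≈ -0.67739 + 5.0118e-5*I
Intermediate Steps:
A = 4 (A = 2²*1 = 4*1 = 4)
X(x, S) = 1/24 (X(x, S) = 1/(4 + 20) = 1/24)
N(B, I) = 2 + √(-296 + I) (N(B, I) = 2 + √(I - 296) = 2 + √(-296 + I))
(-232522 + N(z(21), X(26, -12)))/(17902 + 325359) = (-232522 + (2 + √(-296 + 1/24)))/(17902 + 325359) = (-232522 + (2 + √(-7103/24)))/343261 = (-232522 + (2 + I*√42618/12))*(1/343261) = (-232520 + I*√42618/12)*(1/343261) = -232520/343261 + I*√42618/4119132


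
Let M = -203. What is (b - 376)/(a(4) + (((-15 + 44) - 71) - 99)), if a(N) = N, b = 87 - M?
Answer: 86/137 ≈ 0.62774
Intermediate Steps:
b = 290 (b = 87 - 1*(-203) = 87 + 203 = 290)
(b - 376)/(a(4) + (((-15 + 44) - 71) - 99)) = (290 - 376)/(4 + (((-15 + 44) - 71) - 99)) = -86/(4 + ((29 - 71) - 99)) = -86/(4 + (-42 - 99)) = -86/(4 - 141) = -86/(-137) = -86*(-1/137) = 86/137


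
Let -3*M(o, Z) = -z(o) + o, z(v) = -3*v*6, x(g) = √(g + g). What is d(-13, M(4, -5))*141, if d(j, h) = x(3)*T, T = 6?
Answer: 846*√6 ≈ 2072.3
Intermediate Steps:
x(g) = √2*√g (x(g) = √(2*g) = √2*√g)
z(v) = -18*v
M(o, Z) = -19*o/3 (M(o, Z) = -(-(-18)*o + o)/3 = -(18*o + o)/3 = -19*o/3)
d(j, h) = 6*√6 (d(j, h) = (√2*√3)*6 = √6*6 = 6*√6)
d(-13, M(4, -5))*141 = (6*√6)*141 = 846*√6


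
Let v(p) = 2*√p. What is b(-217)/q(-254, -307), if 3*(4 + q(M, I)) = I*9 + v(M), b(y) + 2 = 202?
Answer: -1665000/7701641 - 1200*I*√254/7701641 ≈ -0.21619 - 0.0024832*I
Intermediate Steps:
b(y) = 200 (b(y) = -2 + 202 = 200)
q(M, I) = -4 + 3*I + 2*√M/3 (q(M, I) = -4 + (I*9 + 2*√M)/3 = -4 + (9*I + 2*√M)/3 = -4 + (2*√M + 9*I)/3 = -4 + (3*I + 2*√M/3) = -4 + 3*I + 2*√M/3)
b(-217)/q(-254, -307) = 200/(-4 + 3*(-307) + 2*√(-254)/3) = 200/(-4 - 921 + 2*(I*√254)/3) = 200/(-4 - 921 + 2*I*√254/3) = 200/(-925 + 2*I*√254/3)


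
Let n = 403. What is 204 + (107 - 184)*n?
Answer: -30827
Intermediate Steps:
204 + (107 - 184)*n = 204 + (107 - 184)*403 = 204 - 77*403 = 204 - 31031 = -30827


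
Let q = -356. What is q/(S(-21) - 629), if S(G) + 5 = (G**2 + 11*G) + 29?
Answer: 356/395 ≈ 0.90127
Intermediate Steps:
S(G) = 24 + G**2 + 11*G (S(G) = -5 + ((G**2 + 11*G) + 29) = -5 + (29 + G**2 + 11*G) = 24 + G**2 + 11*G)
q/(S(-21) - 629) = -356/((24 + (-21)**2 + 11*(-21)) - 629) = -356/((24 + 441 - 231) - 629) = -356/(234 - 629) = -356/(-395) = -1/395*(-356) = 356/395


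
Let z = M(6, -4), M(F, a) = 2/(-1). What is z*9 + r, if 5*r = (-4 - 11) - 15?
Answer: -24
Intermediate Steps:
M(F, a) = -2 (M(F, a) = 2*(-1) = -2)
z = -2
r = -6 (r = ((-4 - 11) - 15)/5 = (-15 - 15)/5 = (⅕)*(-30) = -6)
z*9 + r = -2*9 - 6 = -18 - 6 = -24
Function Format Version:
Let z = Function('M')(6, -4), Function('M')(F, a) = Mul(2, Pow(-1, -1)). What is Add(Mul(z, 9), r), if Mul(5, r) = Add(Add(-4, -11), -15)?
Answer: -24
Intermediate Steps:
Function('M')(F, a) = -2 (Function('M')(F, a) = Mul(2, -1) = -2)
z = -2
r = -6 (r = Mul(Rational(1, 5), Add(Add(-4, -11), -15)) = Mul(Rational(1, 5), Add(-15, -15)) = Mul(Rational(1, 5), -30) = -6)
Add(Mul(z, 9), r) = Add(Mul(-2, 9), -6) = Add(-18, -6) = -24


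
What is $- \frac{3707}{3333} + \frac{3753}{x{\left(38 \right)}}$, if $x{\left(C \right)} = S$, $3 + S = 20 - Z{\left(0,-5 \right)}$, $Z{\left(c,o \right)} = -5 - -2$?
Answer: $\frac{1130419}{6060} \approx 186.54$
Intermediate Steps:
$Z{\left(c,o \right)} = -3$ ($Z{\left(c,o \right)} = -5 + 2 = -3$)
$S = 20$ ($S = -3 + \left(20 - -3\right) = -3 + \left(20 + 3\right) = -3 + 23 = 20$)
$x{\left(C \right)} = 20$
$- \frac{3707}{3333} + \frac{3753}{x{\left(38 \right)}} = - \frac{3707}{3333} + \frac{3753}{20} = \left(-3707\right) \frac{1}{3333} + 3753 \cdot \frac{1}{20} = - \frac{337}{303} + \frac{3753}{20} = \frac{1130419}{6060}$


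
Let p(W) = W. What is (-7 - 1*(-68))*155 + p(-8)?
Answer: 9447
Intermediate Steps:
(-7 - 1*(-68))*155 + p(-8) = (-7 - 1*(-68))*155 - 8 = (-7 + 68)*155 - 8 = 61*155 - 8 = 9455 - 8 = 9447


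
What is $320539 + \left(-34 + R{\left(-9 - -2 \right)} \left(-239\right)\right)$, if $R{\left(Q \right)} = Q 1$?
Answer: $322178$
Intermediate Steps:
$R{\left(Q \right)} = Q$
$320539 + \left(-34 + R{\left(-9 - -2 \right)} \left(-239\right)\right) = 320539 - \left(34 - \left(-9 - -2\right) \left(-239\right)\right) = 320539 - \left(34 - \left(-9 + 2\right) \left(-239\right)\right) = 320539 - -1639 = 320539 + \left(-34 + 1673\right) = 320539 + 1639 = 322178$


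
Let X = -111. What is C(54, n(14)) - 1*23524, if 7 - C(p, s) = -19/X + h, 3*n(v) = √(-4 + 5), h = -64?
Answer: -2603302/111 ≈ -23453.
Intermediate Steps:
n(v) = ⅓ (n(v) = √(-4 + 5)/3 = √1/3 = (⅓)*1 = ⅓)
C(p, s) = 7862/111 (C(p, s) = 7 - (-19/(-111) - 64) = 7 - (-19*(-1/111) - 64) = 7 - (19/111 - 64) = 7 - 1*(-7085/111) = 7 + 7085/111 = 7862/111)
C(54, n(14)) - 1*23524 = 7862/111 - 1*23524 = 7862/111 - 23524 = -2603302/111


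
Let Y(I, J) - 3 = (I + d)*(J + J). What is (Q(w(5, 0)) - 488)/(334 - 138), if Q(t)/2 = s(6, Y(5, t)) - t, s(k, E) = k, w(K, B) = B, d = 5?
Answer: -17/7 ≈ -2.4286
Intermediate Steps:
Y(I, J) = 3 + 2*J*(5 + I) (Y(I, J) = 3 + (I + 5)*(J + J) = 3 + (5 + I)*(2*J) = 3 + 2*J*(5 + I))
Q(t) = 12 - 2*t (Q(t) = 2*(6 - t) = 12 - 2*t)
(Q(w(5, 0)) - 488)/(334 - 138) = ((12 - 2*0) - 488)/(334 - 138) = ((12 + 0) - 488)/196 = (12 - 488)*(1/196) = -476*1/196 = -17/7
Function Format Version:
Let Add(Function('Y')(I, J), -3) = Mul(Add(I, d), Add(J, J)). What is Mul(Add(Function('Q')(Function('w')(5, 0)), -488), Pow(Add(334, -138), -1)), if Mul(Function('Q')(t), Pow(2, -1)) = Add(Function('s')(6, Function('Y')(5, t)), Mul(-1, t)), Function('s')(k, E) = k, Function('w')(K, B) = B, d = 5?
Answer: Rational(-17, 7) ≈ -2.4286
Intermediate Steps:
Function('Y')(I, J) = Add(3, Mul(2, J, Add(5, I))) (Function('Y')(I, J) = Add(3, Mul(Add(I, 5), Add(J, J))) = Add(3, Mul(Add(5, I), Mul(2, J))) = Add(3, Mul(2, J, Add(5, I))))
Function('Q')(t) = Add(12, Mul(-2, t)) (Function('Q')(t) = Mul(2, Add(6, Mul(-1, t))) = Add(12, Mul(-2, t)))
Mul(Add(Function('Q')(Function('w')(5, 0)), -488), Pow(Add(334, -138), -1)) = Mul(Add(Add(12, Mul(-2, 0)), -488), Pow(Add(334, -138), -1)) = Mul(Add(Add(12, 0), -488), Pow(196, -1)) = Mul(Add(12, -488), Rational(1, 196)) = Mul(-476, Rational(1, 196)) = Rational(-17, 7)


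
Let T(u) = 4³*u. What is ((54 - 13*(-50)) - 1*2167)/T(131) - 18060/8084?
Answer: -949081/394048 ≈ -2.4085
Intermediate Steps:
T(u) = 64*u
((54 - 13*(-50)) - 1*2167)/T(131) - 18060/8084 = ((54 - 13*(-50)) - 1*2167)/((64*131)) - 18060/8084 = ((54 + 650) - 2167)/8384 - 18060*1/8084 = (704 - 2167)*(1/8384) - 105/47 = -1463*1/8384 - 105/47 = -1463/8384 - 105/47 = -949081/394048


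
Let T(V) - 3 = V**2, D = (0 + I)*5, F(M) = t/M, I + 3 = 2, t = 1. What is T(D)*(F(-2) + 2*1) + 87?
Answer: 129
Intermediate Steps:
I = -1 (I = -3 + 2 = -1)
F(M) = 1/M
D = -5 (D = (0 - 1)*5 = -1*5 = -5)
T(V) = 3 + V**2
T(D)*(F(-2) + 2*1) + 87 = (3 + (-5)**2)*(1/(-2) + 2*1) + 87 = (3 + 25)*(-1/2 + 2) + 87 = 28*(3/2) + 87 = 42 + 87 = 129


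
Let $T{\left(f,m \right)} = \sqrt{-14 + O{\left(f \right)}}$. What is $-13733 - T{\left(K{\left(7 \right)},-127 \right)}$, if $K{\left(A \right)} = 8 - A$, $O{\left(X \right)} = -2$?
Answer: $-13733 - 4 i \approx -13733.0 - 4.0 i$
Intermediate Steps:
$T{\left(f,m \right)} = 4 i$ ($T{\left(f,m \right)} = \sqrt{-14 - 2} = \sqrt{-16} = 4 i$)
$-13733 - T{\left(K{\left(7 \right)},-127 \right)} = -13733 - 4 i$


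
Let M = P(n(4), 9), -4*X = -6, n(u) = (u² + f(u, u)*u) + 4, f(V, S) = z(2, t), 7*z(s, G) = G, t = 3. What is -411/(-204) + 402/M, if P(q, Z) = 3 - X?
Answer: 18361/68 ≈ 270.01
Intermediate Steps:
z(s, G) = G/7
f(V, S) = 3/7 (f(V, S) = (⅐)*3 = 3/7)
n(u) = 4 + u² + 3*u/7 (n(u) = (u² + 3*u/7) + 4 = 4 + u² + 3*u/7)
X = 3/2 (X = -¼*(-6) = 3/2 ≈ 1.5000)
P(q, Z) = 3/2 (P(q, Z) = 3 - 1*3/2 = 3 - 3/2 = 3/2)
M = 3/2 ≈ 1.5000
-411/(-204) + 402/M = -411/(-204) + 402/(3/2) = -411*(-1/204) + 402*(⅔) = 137/68 + 268 = 18361/68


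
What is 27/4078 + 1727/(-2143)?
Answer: -6984845/8739154 ≈ -0.79926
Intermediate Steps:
27/4078 + 1727/(-2143) = 27*(1/4078) + 1727*(-1/2143) = 27/4078 - 1727/2143 = -6984845/8739154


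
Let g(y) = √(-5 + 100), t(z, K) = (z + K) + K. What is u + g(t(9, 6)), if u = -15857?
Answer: -15857 + √95 ≈ -15847.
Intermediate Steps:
t(z, K) = z + 2*K (t(z, K) = (K + z) + K = z + 2*K)
g(y) = √95
u + g(t(9, 6)) = -15857 + √95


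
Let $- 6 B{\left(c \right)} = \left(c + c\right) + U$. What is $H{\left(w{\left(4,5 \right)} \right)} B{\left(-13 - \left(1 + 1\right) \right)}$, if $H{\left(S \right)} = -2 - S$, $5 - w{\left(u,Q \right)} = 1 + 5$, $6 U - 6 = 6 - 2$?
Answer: $- \frac{85}{18} \approx -4.7222$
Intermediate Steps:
$U = \frac{5}{3}$ ($U = 1 + \frac{6 - 2}{6} = 1 + \frac{1}{6} \cdot 4 = 1 + \frac{2}{3} = \frac{5}{3} \approx 1.6667$)
$w{\left(u,Q \right)} = -1$ ($w{\left(u,Q \right)} = 5 - \left(1 + 5\right) = 5 - 6 = -1$)
$B{\left(c \right)} = - \frac{5}{18} - \frac{c}{3}$ ($B{\left(c \right)} = - \frac{\left(c + c\right) + \frac{5}{3}}{6} = - \frac{2 c + \frac{5}{3}}{6} = - \frac{\frac{5}{3} + 2 c}{6} = - \frac{5}{18} - \frac{c}{3}$)
$H{\left(w{\left(4,5 \right)} \right)} B{\left(-13 - \left(1 + 1\right) \right)} = \left(-2 - -1\right) \left(- \frac{5}{18} - \frac{-13 - \left(1 + 1\right)}{3}\right) = \left(-2 + 1\right) \left(- \frac{5}{18} - \frac{-13 - 2}{3}\right) = - (- \frac{5}{18} - \frac{-13 - 2}{3}) = - (- \frac{5}{18} - -5) = - (- \frac{5}{18} + 5) = \left(-1\right) \frac{85}{18} = - \frac{85}{18}$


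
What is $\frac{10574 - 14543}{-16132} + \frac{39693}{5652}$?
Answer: $\frac{27615011}{3799086} \approx 7.2689$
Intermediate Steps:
$\frac{10574 - 14543}{-16132} + \frac{39693}{5652} = \left(-3969\right) \left(- \frac{1}{16132}\right) + 39693 \cdot \frac{1}{5652} = \frac{3969}{16132} + \frac{13231}{1884} = \frac{27615011}{3799086}$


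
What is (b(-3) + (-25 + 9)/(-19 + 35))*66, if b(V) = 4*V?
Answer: -858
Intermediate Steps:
(b(-3) + (-25 + 9)/(-19 + 35))*66 = (4*(-3) + (-25 + 9)/(-19 + 35))*66 = (-12 - 16/16)*66 = (-12 - 16*1/16)*66 = (-12 - 1)*66 = -13*66 = -858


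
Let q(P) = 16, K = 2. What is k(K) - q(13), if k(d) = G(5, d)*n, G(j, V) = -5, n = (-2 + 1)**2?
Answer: -21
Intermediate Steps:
n = 1 (n = (-1)**2 = 1)
k(d) = -5 (k(d) = -5*1 = -5)
k(K) - q(13) = -5 - 1*16 = -5 - 16 = -21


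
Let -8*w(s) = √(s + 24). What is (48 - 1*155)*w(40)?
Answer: 107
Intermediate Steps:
w(s) = -√(24 + s)/8 (w(s) = -√(s + 24)/8 = -√(24 + s)/8)
(48 - 1*155)*w(40) = (48 - 1*155)*(-√(24 + 40)/8) = (48 - 155)*(-√64/8) = -(-107)*8/8 = -107*(-1) = 107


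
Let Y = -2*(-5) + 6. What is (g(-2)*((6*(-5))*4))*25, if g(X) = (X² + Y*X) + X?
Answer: 90000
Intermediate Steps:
Y = 16 (Y = 10 + 6 = 16)
g(X) = X² + 17*X (g(X) = (X² + 16*X) + X = X² + 17*X)
(g(-2)*((6*(-5))*4))*25 = ((-2*(17 - 2))*((6*(-5))*4))*25 = ((-2*15)*(-30*4))*25 = -30*(-120)*25 = 3600*25 = 90000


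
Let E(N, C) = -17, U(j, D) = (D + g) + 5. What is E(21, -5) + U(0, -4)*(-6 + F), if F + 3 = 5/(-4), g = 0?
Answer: -109/4 ≈ -27.250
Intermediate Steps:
U(j, D) = 5 + D (U(j, D) = (D + 0) + 5 = D + 5 = 5 + D)
F = -17/4 (F = -3 + 5/(-4) = -3 + 5*(-¼) = -3 - 5/4 = -17/4 ≈ -4.2500)
E(21, -5) + U(0, -4)*(-6 + F) = -17 + (5 - 4)*(-6 - 17/4) = -17 + 1*(-41/4) = -17 - 41/4 = -109/4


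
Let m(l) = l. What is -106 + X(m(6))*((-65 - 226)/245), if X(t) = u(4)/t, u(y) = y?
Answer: -26164/245 ≈ -106.79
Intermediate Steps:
X(t) = 4/t
-106 + X(m(6))*((-65 - 226)/245) = -106 + (4/6)*((-65 - 226)/245) = -106 + (4*(⅙))*(-291*1/245) = -106 + (⅔)*(-291/245) = -106 - 194/245 = -26164/245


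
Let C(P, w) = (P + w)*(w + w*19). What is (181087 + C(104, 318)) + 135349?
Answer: 3000356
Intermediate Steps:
C(P, w) = 20*w*(P + w) (C(P, w) = (P + w)*(w + 19*w) = (P + w)*(20*w) = 20*w*(P + w))
(181087 + C(104, 318)) + 135349 = (181087 + 20*318*(104 + 318)) + 135349 = (181087 + 20*318*422) + 135349 = (181087 + 2683920) + 135349 = 2865007 + 135349 = 3000356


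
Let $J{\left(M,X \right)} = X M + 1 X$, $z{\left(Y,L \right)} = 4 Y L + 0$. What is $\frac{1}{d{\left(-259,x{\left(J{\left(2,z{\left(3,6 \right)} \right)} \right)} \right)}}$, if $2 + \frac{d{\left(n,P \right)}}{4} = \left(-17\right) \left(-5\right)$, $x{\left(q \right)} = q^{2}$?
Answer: $\frac{1}{332} \approx 0.003012$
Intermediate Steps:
$z{\left(Y,L \right)} = 4 L Y$ ($z{\left(Y,L \right)} = 4 L Y + 0 = 4 L Y$)
$J{\left(M,X \right)} = X + M X$ ($J{\left(M,X \right)} = M X + X = X + M X$)
$d{\left(n,P \right)} = 332$ ($d{\left(n,P \right)} = -8 + 4 \left(\left(-17\right) \left(-5\right)\right) = -8 + 4 \cdot 85 = -8 + 340 = 332$)
$\frac{1}{d{\left(-259,x{\left(J{\left(2,z{\left(3,6 \right)} \right)} \right)} \right)}} = \frac{1}{332}$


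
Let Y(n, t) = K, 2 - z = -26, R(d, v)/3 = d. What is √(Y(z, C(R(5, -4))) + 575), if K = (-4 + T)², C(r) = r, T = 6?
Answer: √579 ≈ 24.062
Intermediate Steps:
R(d, v) = 3*d
K = 4 (K = (-4 + 6)² = 2² = 4)
z = 28 (z = 2 - 1*(-26) = 2 + 26 = 28)
Y(n, t) = 4
√(Y(z, C(R(5, -4))) + 575) = √(4 + 575) = √579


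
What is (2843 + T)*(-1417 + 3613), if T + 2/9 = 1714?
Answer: 10006684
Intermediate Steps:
T = 15424/9 (T = -2/9 + 1714 = 15424/9 ≈ 1713.8)
(2843 + T)*(-1417 + 3613) = (2843 + 15424/9)*(-1417 + 3613) = (41011/9)*2196 = 10006684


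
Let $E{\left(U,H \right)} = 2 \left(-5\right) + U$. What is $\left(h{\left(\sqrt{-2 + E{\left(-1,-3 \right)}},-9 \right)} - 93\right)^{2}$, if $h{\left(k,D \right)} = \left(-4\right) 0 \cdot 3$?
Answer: $8649$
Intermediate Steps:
$E{\left(U,H \right)} = -10 + U$
$h{\left(k,D \right)} = 0$ ($h{\left(k,D \right)} = 0 \cdot 3 = 0$)
$\left(h{\left(\sqrt{-2 + E{\left(-1,-3 \right)}},-9 \right)} - 93\right)^{2} = \left(0 - 93\right)^{2} = \left(-93\right)^{2} = 8649$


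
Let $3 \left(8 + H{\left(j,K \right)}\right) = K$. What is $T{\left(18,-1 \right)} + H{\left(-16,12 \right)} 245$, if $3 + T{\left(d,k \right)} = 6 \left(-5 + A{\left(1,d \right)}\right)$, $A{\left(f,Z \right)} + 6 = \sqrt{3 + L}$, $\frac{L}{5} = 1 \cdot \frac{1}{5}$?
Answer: $-1037$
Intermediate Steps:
$H{\left(j,K \right)} = -8 + \frac{K}{3}$
$L = 1$ ($L = 5 \cdot 1 \cdot \frac{1}{5} = 5 \cdot \frac{1}{5} = 1$)
$A{\left(f,Z \right)} = -4$ ($A{\left(f,Z \right)} = -6 + \sqrt{3 + 1} = -6 + \sqrt{4} = -6 + 2 = -4$)
$T{\left(d,k \right)} = -57$ ($T{\left(d,k \right)} = -3 + 6 \left(-5 - 4\right) = -3 + 6 \left(-9\right) = -3 - 54 = -57$)
$T{\left(18,-1 \right)} + H{\left(-16,12 \right)} 245 = -57 + \left(-8 + \frac{1}{3} \cdot 12\right) 245 = -57 + \left(-8 + 4\right) 245 = -57 - 980 = -1037$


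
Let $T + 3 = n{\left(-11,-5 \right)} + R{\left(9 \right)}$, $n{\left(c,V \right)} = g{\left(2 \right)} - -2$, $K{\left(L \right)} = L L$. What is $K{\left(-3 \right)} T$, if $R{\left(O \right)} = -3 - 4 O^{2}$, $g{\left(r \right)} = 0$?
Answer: $-2952$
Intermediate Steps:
$K{\left(L \right)} = L^{2}$
$n{\left(c,V \right)} = 2$ ($n{\left(c,V \right)} = 0 - -2 = 0 + 2 = 2$)
$T = -328$ ($T = -3 + \left(2 - \left(3 + 4 \cdot 9^{2}\right)\right) = -3 + \left(2 - 327\right) = -3 - 325 = -328$)
$K{\left(-3 \right)} T = \left(-3\right)^{2} \left(-328\right) = 9 \left(-328\right) = -2952$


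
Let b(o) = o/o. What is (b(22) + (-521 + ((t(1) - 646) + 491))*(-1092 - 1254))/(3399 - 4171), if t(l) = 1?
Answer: -1583551/772 ≈ -2051.2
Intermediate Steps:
b(o) = 1
(b(22) + (-521 + ((t(1) - 646) + 491))*(-1092 - 1254))/(3399 - 4171) = (1 + (-521 + ((1 - 646) + 491))*(-1092 - 1254))/(3399 - 4171) = (1 + (-521 + (-645 + 491))*(-2346))/(-772) = (1 + (-521 - 154)*(-2346))*(-1/772) = (1 - 675*(-2346))*(-1/772) = (1 + 1583550)*(-1/772) = 1583551*(-1/772) = -1583551/772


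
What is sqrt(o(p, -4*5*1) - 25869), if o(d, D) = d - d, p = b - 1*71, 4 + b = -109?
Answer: I*sqrt(25869) ≈ 160.84*I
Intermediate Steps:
b = -113 (b = -4 - 109 = -113)
p = -184 (p = -113 - 1*71 = -113 - 71 = -184)
o(d, D) = 0
sqrt(o(p, -4*5*1) - 25869) = sqrt(0 - 25869) = sqrt(-25869) = I*sqrt(25869)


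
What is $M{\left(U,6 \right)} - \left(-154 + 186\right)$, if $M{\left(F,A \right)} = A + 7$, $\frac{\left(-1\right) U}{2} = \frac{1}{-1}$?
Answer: $-19$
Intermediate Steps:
$U = 2$ ($U = - \frac{2}{-1} = \left(-2\right) \left(-1\right) = 2$)
$M{\left(F,A \right)} = 7 + A$
$M{\left(U,6 \right)} - \left(-154 + 186\right) = \left(7 + 6\right) - \left(-154 + 186\right) = 13 - 32 = -19$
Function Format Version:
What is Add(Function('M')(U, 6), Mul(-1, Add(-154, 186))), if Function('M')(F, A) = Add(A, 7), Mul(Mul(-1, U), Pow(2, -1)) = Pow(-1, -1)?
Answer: -19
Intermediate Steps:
U = 2 (U = Mul(-2, Pow(-1, -1)) = Mul(-2, -1) = 2)
Function('M')(F, A) = Add(7, A)
Add(Function('M')(U, 6), Mul(-1, Add(-154, 186))) = Add(Add(7, 6), Mul(-1, Add(-154, 186))) = Add(13, Mul(-1, 32)) = Add(13, -32) = -19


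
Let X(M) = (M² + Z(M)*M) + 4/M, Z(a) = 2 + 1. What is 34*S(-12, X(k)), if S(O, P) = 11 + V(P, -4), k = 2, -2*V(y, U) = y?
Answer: 170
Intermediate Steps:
Z(a) = 3
V(y, U) = -y/2
X(M) = M² + 3*M + 4/M (X(M) = (M² + 3*M) + 4/M = M² + 3*M + 4/M)
S(O, P) = 11 - P/2
34*S(-12, X(k)) = 34*(11 - (4 + 2²*(3 + 2))/(2*2)) = 34*(11 - (4 + 4*5)/4) = 34*(11 - (4 + 20)/4) = 34*(11 - 24/4) = 34*(11 - ½*12) = 34*(11 - 6) = 34*5 = 170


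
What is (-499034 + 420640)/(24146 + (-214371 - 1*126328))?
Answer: 78394/316553 ≈ 0.24765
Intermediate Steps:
(-499034 + 420640)/(24146 + (-214371 - 1*126328)) = -78394/(24146 + (-214371 - 126328)) = -78394/(24146 - 340699) = -78394/(-316553) = -78394*(-1/316553) = 78394/316553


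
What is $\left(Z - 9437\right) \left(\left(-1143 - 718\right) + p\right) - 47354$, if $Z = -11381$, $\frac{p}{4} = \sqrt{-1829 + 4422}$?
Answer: $38694944 - 83272 \sqrt{2593} \approx 3.4455 \cdot 10^{7}$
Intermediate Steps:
$p = 4 \sqrt{2593}$ ($p = 4 \sqrt{-1829 + 4422} = 4 \sqrt{2593} \approx 203.69$)
$\left(Z - 9437\right) \left(\left(-1143 - 718\right) + p\right) - 47354 = \left(-11381 - 9437\right) \left(\left(-1143 - 718\right) + 4 \sqrt{2593}\right) - 47354 = - 20818 \left(-1861 + 4 \sqrt{2593}\right) - 47354 = \left(38742298 - 83272 \sqrt{2593}\right) - 47354 = 38694944 - 83272 \sqrt{2593}$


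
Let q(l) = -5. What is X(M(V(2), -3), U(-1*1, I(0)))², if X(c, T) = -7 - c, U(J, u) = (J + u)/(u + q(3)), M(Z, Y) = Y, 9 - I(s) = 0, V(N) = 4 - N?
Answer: 16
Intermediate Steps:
I(s) = 9 (I(s) = 9 - 1*0 = 9 + 0 = 9)
U(J, u) = (J + u)/(-5 + u) (U(J, u) = (J + u)/(u - 5) = (J + u)/(-5 + u))
X(M(V(2), -3), U(-1*1, I(0)))² = (-7 - 1*(-3))² = (-7 + 3)² = (-4)² = 16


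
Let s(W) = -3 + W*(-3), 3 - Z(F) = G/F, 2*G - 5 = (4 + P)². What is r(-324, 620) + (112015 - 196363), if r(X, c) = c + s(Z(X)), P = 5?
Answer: -9043963/108 ≈ -83740.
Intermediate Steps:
G = 43 (G = 5/2 + (4 + 5)²/2 = 5/2 + (½)*9² = 5/2 + (½)*81 = 5/2 + 81/2 = 43)
Z(F) = 3 - 43/F
s(W) = -3 - 3*W
r(X, c) = -12 + c + 129/X (r(X, c) = c + (-3 - 3*(3 - 43/X)) = c + (-3 + (-9 + 129/X)) = c + (-12 + 129/X) = -12 + c + 129/X)
r(-324, 620) + (112015 - 196363) = (-12 + 620 + 129/(-324)) + (112015 - 196363) = (-12 + 620 + 129*(-1/324)) - 84348 = (-12 + 620 - 43/108) - 84348 = 65621/108 - 84348 = -9043963/108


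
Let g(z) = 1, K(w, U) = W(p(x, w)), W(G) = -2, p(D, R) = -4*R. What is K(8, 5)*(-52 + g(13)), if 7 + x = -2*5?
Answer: 102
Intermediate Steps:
x = -17 (x = -7 - 2*5 = -7 - 10 = -17)
K(w, U) = -2
K(8, 5)*(-52 + g(13)) = -2*(-52 + 1) = -2*(-51) = 102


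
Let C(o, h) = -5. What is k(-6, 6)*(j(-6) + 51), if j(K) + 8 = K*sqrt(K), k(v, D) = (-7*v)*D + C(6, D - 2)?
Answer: 10621 - 1482*I*sqrt(6) ≈ 10621.0 - 3630.1*I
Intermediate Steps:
k(v, D) = -5 - 7*D*v (k(v, D) = (-7*v)*D - 5 = -7*D*v - 5 = -5 - 7*D*v)
j(K) = -8 + K**(3/2) (j(K) = -8 + K*sqrt(K) = -8 + K**(3/2))
k(-6, 6)*(j(-6) + 51) = (-5 - 7*6*(-6))*((-8 + (-6)**(3/2)) + 51) = (-5 + 252)*((-8 - 6*I*sqrt(6)) + 51) = 247*(43 - 6*I*sqrt(6)) = 10621 - 1482*I*sqrt(6)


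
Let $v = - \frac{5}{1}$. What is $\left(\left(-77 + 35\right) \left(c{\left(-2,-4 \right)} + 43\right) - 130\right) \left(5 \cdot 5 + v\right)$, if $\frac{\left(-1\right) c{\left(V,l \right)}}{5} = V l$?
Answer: $-5120$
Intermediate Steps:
$c{\left(V,l \right)} = - 5 V l$
$v = -5$ ($v = \left(-5\right) 1 = -5$)
$\left(\left(-77 + 35\right) \left(c{\left(-2,-4 \right)} + 43\right) - 130\right) \left(5 \cdot 5 + v\right) = \left(\left(-77 + 35\right) \left(\left(-5\right) \left(-2\right) \left(-4\right) + 43\right) - 130\right) \left(5 \cdot 5 - 5\right) = \left(- 42 \left(-40 + 43\right) - 130\right) \left(25 - 5\right) = \left(\left(-42\right) 3 - 130\right) 20 = \left(-126 - 130\right) 20 = \left(-256\right) 20 = -5120$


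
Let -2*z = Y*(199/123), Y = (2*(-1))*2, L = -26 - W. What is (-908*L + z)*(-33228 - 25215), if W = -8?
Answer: -39170641510/41 ≈ -9.5538e+8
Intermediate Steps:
L = -18 (L = -26 - 1*(-8) = -26 + 8 = -18)
Y = -4 (Y = -2*2 = -4)
z = 398/123 (z = -(-2)*199/123 = -½*(-796/123) = 398/123 ≈ 3.2358)
(-908*L + z)*(-33228 - 25215) = (-908*(-18) + 398/123)*(-33228 - 25215) = (16344 + 398/123)*(-58443) = (2010710/123)*(-58443) = -39170641510/41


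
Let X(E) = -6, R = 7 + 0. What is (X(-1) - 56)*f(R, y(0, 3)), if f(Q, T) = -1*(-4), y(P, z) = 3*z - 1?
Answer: -248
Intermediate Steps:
y(P, z) = -1 + 3*z
R = 7
f(Q, T) = 4
(X(-1) - 56)*f(R, y(0, 3)) = (-6 - 56)*4 = -62*4 = -248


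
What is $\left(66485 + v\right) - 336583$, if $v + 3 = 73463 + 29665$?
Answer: $-166973$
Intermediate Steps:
$v = 103125$ ($v = -3 + \left(73463 + 29665\right) = -3 + 103128 = 103125$)
$\left(66485 + v\right) - 336583 = \left(66485 + 103125\right) - 336583 = 169610 - 336583 = -166973$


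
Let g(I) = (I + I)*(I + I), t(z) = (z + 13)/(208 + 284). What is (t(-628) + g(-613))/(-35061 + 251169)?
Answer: 6012299/864432 ≈ 6.9552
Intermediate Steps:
t(z) = 13/492 + z/492 (t(z) = (13 + z)/492 = (13 + z)*(1/492) = 13/492 + z/492)
g(I) = 4*I² (g(I) = (2*I)*(2*I) = 4*I²)
(t(-628) + g(-613))/(-35061 + 251169) = ((13/492 + (1/492)*(-628)) + 4*(-613)²)/(-35061 + 251169) = ((13/492 - 157/123) + 4*375769)/216108 = (-5/4 + 1503076)*(1/216108) = (6012299/4)*(1/216108) = 6012299/864432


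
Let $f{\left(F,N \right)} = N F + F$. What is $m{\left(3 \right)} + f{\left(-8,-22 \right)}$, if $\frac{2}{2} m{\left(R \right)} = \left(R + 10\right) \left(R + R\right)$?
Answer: $246$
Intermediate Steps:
$m{\left(R \right)} = 2 R \left(10 + R\right)$ ($m{\left(R \right)} = \left(R + 10\right) \left(R + R\right) = \left(10 + R\right) 2 R = 2 R \left(10 + R\right)$)
$f{\left(F,N \right)} = F + F N$ ($f{\left(F,N \right)} = F N + F = F + F N$)
$m{\left(3 \right)} + f{\left(-8,-22 \right)} = 2 \cdot 3 \left(10 + 3\right) - 8 \left(1 - 22\right) = 2 \cdot 3 \cdot 13 - -168 = 78 + 168 = 246$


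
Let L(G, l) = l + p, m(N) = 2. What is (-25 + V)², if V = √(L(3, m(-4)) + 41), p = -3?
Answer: 665 - 100*√10 ≈ 348.77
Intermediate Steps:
L(G, l) = -3 + l (L(G, l) = l - 3 = -3 + l)
V = 2*√10 (V = √((-3 + 2) + 41) = √(-1 + 41) = √40 = 2*√10 ≈ 6.3246)
(-25 + V)² = (-25 + 2*√10)²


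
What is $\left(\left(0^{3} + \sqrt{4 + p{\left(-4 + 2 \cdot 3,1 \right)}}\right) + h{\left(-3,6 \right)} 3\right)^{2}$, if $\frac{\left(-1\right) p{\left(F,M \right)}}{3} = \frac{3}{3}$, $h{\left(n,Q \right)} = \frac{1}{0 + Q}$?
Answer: $\frac{9}{4} \approx 2.25$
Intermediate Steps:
$h{\left(n,Q \right)} = \frac{1}{Q}$
$p{\left(F,M \right)} = -3$ ($p{\left(F,M \right)} = - 3 \cdot \frac{3}{3} = - 3 \cdot 3 \cdot \frac{1}{3} = \left(-3\right) 1 = -3$)
$\left(\left(0^{3} + \sqrt{4 + p{\left(-4 + 2 \cdot 3,1 \right)}}\right) + h{\left(-3,6 \right)} 3\right)^{2} = \left(\left(0^{3} + \sqrt{4 - 3}\right) + \frac{1}{6} \cdot 3\right)^{2} = \left(\left(0 + \sqrt{1}\right) + \frac{1}{6} \cdot 3\right)^{2} = \left(\left(0 + 1\right) + \frac{1}{2}\right)^{2} = \left(1 + \frac{1}{2}\right)^{2} = \left(\frac{3}{2}\right)^{2} = \frac{9}{4}$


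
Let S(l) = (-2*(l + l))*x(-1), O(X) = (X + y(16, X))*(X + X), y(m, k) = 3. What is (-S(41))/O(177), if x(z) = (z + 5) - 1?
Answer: 41/5310 ≈ 0.0077213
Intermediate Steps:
x(z) = 4 + z (x(z) = (5 + z) - 1 = 4 + z)
O(X) = 2*X*(3 + X) (O(X) = (X + 3)*(X + X) = (3 + X)*(2*X) = 2*X*(3 + X))
S(l) = -12*l (S(l) = (-2*(l + l))*(4 - 1) = -4*l*3 = -12*l)
(-S(41))/O(177) = (-(-12)*41)/((2*177*(3 + 177))) = (-1*(-492))/((2*177*180)) = 492/63720 = 492*(1/63720) = 41/5310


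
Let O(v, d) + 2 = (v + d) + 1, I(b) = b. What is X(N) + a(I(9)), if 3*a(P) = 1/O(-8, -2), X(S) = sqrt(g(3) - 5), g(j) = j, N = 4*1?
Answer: -1/33 + I*sqrt(2) ≈ -0.030303 + 1.4142*I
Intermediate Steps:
N = 4
O(v, d) = -1 + d + v (O(v, d) = -2 + ((v + d) + 1) = -2 + ((d + v) + 1) = -2 + (1 + d + v) = -1 + d + v)
X(S) = I*sqrt(2) (X(S) = sqrt(3 - 5) = sqrt(-2) = I*sqrt(2))
a(P) = -1/33 (a(P) = 1/(3*(-1 - 2 - 8)) = (1/3)/(-11) = (1/3)*(-1/11) = -1/33)
X(N) + a(I(9)) = I*sqrt(2) - 1/33 = -1/33 + I*sqrt(2)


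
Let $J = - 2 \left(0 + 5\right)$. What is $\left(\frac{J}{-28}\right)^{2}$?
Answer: $\frac{25}{196} \approx 0.12755$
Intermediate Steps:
$J = -10$ ($J = \left(-2\right) 5 = -10$)
$\left(\frac{J}{-28}\right)^{2} = \left(- \frac{10}{-28}\right)^{2} = \left(\left(-10\right) \left(- \frac{1}{28}\right)\right)^{2} = \left(\frac{5}{14}\right)^{2} = \frac{25}{196}$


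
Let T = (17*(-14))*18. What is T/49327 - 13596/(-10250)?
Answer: 313369446/252800875 ≈ 1.2396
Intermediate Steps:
T = -4284 (T = -238*18 = -4284)
T/49327 - 13596/(-10250) = -4284/49327 - 13596/(-10250) = -4284*1/49327 - 13596*(-1/10250) = -4284/49327 + 6798/5125 = 313369446/252800875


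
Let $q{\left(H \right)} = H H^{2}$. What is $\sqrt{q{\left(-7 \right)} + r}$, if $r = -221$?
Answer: $2 i \sqrt{141} \approx 23.749 i$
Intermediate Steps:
$q{\left(H \right)} = H^{3}$
$\sqrt{q{\left(-7 \right)} + r} = \sqrt{\left(-7\right)^{3} - 221} = \sqrt{-343 - 221} = \sqrt{-564} = 2 i \sqrt{141}$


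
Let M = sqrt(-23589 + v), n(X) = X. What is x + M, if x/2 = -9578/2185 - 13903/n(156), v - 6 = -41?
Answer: -31872223/170430 + 2*I*sqrt(5906) ≈ -187.01 + 153.7*I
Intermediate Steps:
v = -35 (v = 6 - 41 = -35)
x = -31872223/170430 (x = 2*(-9578/2185 - 13903/156) = 2*(-31872223/340860) = -31872223/170430 ≈ -187.01)
M = 2*I*sqrt(5906) (M = sqrt(-23589 - 35) = sqrt(-23624) = 2*I*sqrt(5906) ≈ 153.7*I)
x + M = -31872223/170430 + 2*I*sqrt(5906)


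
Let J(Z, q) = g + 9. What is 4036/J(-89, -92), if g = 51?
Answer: 1009/15 ≈ 67.267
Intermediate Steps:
J(Z, q) = 60 (J(Z, q) = 51 + 9 = 60)
4036/J(-89, -92) = 4036/60 = 4036*(1/60) = 1009/15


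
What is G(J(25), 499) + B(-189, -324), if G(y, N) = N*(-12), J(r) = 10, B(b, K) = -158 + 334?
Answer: -5812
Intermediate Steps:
B(b, K) = 176
G(y, N) = -12*N
G(J(25), 499) + B(-189, -324) = -12*499 + 176 = -5988 + 176 = -5812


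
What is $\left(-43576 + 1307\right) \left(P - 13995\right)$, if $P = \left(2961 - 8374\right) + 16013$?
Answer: $143503255$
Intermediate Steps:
$P = 10600$ ($P = -5413 + 16013 = 10600$)
$\left(-43576 + 1307\right) \left(P - 13995\right) = \left(-43576 + 1307\right) \left(10600 - 13995\right) = \left(-42269\right) \left(-3395\right) = 143503255$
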